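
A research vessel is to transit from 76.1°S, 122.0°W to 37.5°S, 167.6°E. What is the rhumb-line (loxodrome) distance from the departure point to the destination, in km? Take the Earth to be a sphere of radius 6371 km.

Δψ = ln[tan(π/4+φ₂/2)/tan(π/4+φ₁/2)] = +1.3976;  Δφ = +0.6737 rad,  Δλ = -1.2287 rad
q = Δφ/Δψ = 0.4820
d = R·√(Δφ² + q²Δλ²) = 6371·0.89703 = 5715 km

5715 km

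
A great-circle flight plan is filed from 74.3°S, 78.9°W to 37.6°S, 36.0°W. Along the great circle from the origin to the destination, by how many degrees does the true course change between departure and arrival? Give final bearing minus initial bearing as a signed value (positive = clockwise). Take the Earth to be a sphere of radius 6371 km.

-37.9°

At departure: θ₁ = atan2(sin Δλ cos φ₂, cos φ₁ sin φ₂ − sin φ₁ cos φ₂ cos Δλ) = 53.88°
At arrival: θ₂ = atan2(sin Δλ cos φ₁, −cos φ₂ sin φ₁ + sin φ₂ cos φ₁ cos Δλ) = 16.01°
Δθ = θ₂ − θ₁ = -37.9°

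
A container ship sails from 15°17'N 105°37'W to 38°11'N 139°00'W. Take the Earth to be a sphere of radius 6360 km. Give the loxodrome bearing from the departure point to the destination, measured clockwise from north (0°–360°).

Δψ = ln[tan(π/4+φ₂/2)/tan(π/4+φ₁/2)] = +0.4521
Δλ = -0.5826 rad (taken the short way round)
course = atan2(Δλ, Δψ) = 307.81°

307.8°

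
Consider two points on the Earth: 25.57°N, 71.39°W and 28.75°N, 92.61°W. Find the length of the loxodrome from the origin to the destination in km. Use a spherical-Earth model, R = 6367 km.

2127 km

Δψ = ln[tan(π/4+φ₂/2)/tan(π/4+φ₁/2)] = +0.0624;  Δφ = +0.0555 rad,  Δλ = -0.3704 rad
q = Δφ/Δψ = 0.8896
d = R·√(Δφ² + q²Δλ²) = 6367·0.33410 = 2127 km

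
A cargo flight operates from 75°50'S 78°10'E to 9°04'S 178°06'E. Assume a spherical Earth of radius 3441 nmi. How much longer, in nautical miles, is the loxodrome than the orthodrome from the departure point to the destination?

387 nmi

Great circle: cos σ = sin φ₁ sin φ₂ + cos φ₁ cos φ₂ cos Δλ,  σ = 1.4595 rad → d_gc = 5022.0 nmi
Rhumb line: Δψ = +1.9265, q = Δφ/Δψ = 0.6049, d_rh = R√(Δφ²+q²Δλ²) = 5409.1 nmi
Excess = 5409.1 − 5022.0 = 387.1 ≈ 387 nmi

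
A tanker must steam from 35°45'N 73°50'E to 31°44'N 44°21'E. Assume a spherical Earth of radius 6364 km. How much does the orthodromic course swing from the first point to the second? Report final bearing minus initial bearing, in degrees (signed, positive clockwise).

-16.6°

At departure: θ₁ = atan2(sin Δλ cos φ₂, cos φ₁ sin φ₂ − sin φ₁ cos φ₂ cos Δλ) = 269.22°
At arrival: θ₂ = atan2(sin Δλ cos φ₁, −cos φ₂ sin φ₁ + sin φ₂ cos φ₁ cos Δλ) = 252.58°
Δθ = θ₂ − θ₁ = -16.6°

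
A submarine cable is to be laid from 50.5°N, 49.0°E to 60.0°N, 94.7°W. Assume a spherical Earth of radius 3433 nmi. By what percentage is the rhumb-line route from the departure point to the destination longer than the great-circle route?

Great circle: σ = 1.1462 rad → d_gc = Rσ = 3935.0 nmi
Rhumb: Δφ = +0.1658, Δλ = -2.5080, Δψ = +0.2926, q = Δφ/Δψ = 0.5666 → d_rh = R√(Δφ²+q²Δλ²) = 4911.7 nmi
Excess = (4911.7 − 3935.0) / 3935.0 = 976.7 / 3935.0 = 24.82% ≈ 24.8%

24.8%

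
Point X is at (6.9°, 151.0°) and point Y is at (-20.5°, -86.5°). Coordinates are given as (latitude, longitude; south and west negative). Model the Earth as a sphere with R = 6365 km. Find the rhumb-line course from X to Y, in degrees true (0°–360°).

102.8°

Δψ = ln[tan(π/4+φ₂/2)/tan(π/4+φ₁/2)] = -0.4864
Δλ = +2.1380 rad (taken the short way round)
course = atan2(Δλ, Δψ) = 102.82°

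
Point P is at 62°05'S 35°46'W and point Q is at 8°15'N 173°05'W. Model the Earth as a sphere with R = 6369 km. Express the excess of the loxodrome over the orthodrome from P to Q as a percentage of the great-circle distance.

Great circle: σ = 2.0571 rad → d_gc = Rσ = 13102.0 km
Rhumb: Δφ = +1.2275, Δλ = -2.3966, Δψ = +1.5366, q = Δφ/Δψ = 0.7989 → d_rh = R√(Δφ²+q²Δλ²) = 14485.3 km
Excess = (14485.3 − 13102.0) / 13102.0 = 1383.3 / 13102.0 = 10.56% ≈ 10.6%

10.6%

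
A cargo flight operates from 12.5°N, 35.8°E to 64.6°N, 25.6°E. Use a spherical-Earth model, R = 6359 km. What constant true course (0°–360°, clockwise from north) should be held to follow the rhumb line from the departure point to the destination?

352.0°

Meridional parts: M(φ₁)=+0.2199, M(φ₂)=+1.4901 → ΔM = +1.2701;  Δλ = -0.1780 rad
tan C = Δλ / ΔM = -0.1402 → C = 352.02°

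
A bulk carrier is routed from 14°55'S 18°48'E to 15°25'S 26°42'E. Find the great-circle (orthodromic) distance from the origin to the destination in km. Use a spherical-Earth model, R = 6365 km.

Haversine: a = sin²(Δφ/2)+cos φ₁ cos φ₂ sin²(Δλ/2) = 0.00444;  σ = 2·atan2(√a,√(1−a))
σ = 7.641° → d = Rσ = 6365·0.13336 = 849 km

849 km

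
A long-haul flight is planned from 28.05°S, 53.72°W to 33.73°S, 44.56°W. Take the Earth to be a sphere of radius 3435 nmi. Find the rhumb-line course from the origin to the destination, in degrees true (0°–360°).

125.9°

Δψ = ln[tan(π/4+φ₂/2)/tan(π/4+φ₁/2)] = -0.1156
Δλ = +0.1599 rad (taken the short way round)
course = atan2(Δλ, Δψ) = 125.87°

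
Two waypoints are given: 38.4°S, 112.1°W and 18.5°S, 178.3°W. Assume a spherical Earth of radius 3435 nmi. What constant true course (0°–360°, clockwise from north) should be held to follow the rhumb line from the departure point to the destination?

Δψ = ln[tan(π/4+φ₂/2)/tan(π/4+φ₁/2)] = +0.3982
Δλ = -1.1554 rad (taken the short way round)
course = atan2(Δλ, Δψ) = 289.02°

289.0°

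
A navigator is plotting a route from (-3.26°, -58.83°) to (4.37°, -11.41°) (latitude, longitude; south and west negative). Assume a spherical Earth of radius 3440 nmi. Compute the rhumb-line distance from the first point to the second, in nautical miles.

2881 nmi

Δψ = ln[tan(π/4+φ₂/2)/tan(π/4+φ₁/2)] = +0.1333;  Δφ = +0.1332 rad,  Δλ = +0.8276 rad
q = Δφ/Δψ = 0.9992
d = R·√(Δφ² + q²Δλ²) = 3440·0.83764 = 2881 nmi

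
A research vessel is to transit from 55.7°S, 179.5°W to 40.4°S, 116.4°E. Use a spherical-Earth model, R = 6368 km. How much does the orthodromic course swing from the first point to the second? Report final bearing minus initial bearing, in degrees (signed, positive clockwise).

+50.3°

Initial bearing θ₁ = atan2(sin Δλ cos φ₂, cos φ₁ sin φ₂ − sin φ₁ cos φ₂ cos Δλ) = 262.48°
Final bearing θ₂ = (initial bearing from the destination back to the start) + 180° = 312.81°
Δθ = θ₂ − θ₁ = +50.3°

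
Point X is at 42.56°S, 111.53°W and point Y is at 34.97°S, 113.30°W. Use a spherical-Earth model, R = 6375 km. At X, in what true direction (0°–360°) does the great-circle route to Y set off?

θ = atan2( sin Δλ·cos φ₂ ,  cos φ₁ sin φ₂ − sin φ₁ cos φ₂ cos Δλ )
  = atan2(-0.0253, +0.1318) = 349.13°

349.1°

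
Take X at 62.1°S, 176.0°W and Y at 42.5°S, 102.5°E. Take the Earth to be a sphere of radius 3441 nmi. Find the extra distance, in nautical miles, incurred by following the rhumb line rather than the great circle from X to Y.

Great circle: cos σ = sin φ₁ sin φ₂ + cos φ₁ cos φ₂ cos Δλ,  σ = 0.8658 rad → d_gc = 2979.1 nmi
Rhumb line: Δψ = +0.5718, q = Δφ/Δψ = 0.5983, d_rh = R√(Δφ²+q²Δλ²) = 3156.2 nmi
Excess = 3156.2 − 2979.1 = 177.1 ≈ 177 nmi

177 nmi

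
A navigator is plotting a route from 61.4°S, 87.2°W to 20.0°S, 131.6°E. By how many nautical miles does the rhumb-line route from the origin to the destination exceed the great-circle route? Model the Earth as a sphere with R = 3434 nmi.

973 nmi

Great circle: cos σ = sin φ₁ sin φ₂ + cos φ₁ cos φ₂ cos Δλ,  σ = 1.6211 rad → d_gc = 5566.8 nmi
Rhumb line: Δψ = +1.0105, q = Δφ/Δψ = 0.7150, d_rh = R√(Δφ²+q²Δλ²) = 6540.2 nmi
Excess = 6540.2 − 5566.8 = 973.4 ≈ 973 nmi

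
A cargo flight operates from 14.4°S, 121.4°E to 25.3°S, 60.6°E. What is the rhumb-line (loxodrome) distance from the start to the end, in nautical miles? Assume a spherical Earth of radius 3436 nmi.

Δψ = ln[tan(π/4+φ₂/2)/tan(π/4+φ₁/2)] = -0.2026;  Δφ = -0.1902 rad,  Δλ = -1.0612 rad
q = Δφ/Δψ = 0.9388
d = R·√(Δφ² + q²Δλ²) = 3436·1.01421 = 3485 nmi

3485 nmi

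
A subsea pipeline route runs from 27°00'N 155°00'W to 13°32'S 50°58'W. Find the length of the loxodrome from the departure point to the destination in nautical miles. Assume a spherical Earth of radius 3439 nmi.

6536 nmi

Δψ = ln[tan(π/4+φ₂/2)/tan(π/4+φ₁/2)] = -0.7281;  Δφ = -0.7074 rad,  Δλ = +1.8157 rad
q = Δφ/Δψ = 0.9716
d = R·√(Δφ² + q²Δλ²) = 3439·1.90066 = 6536 nmi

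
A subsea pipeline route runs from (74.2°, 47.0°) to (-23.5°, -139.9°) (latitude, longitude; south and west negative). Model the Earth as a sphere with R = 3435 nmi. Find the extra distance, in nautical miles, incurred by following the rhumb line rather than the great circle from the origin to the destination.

1680 nmi

Great circle: cos σ = sin φ₁ sin φ₂ + cos φ₁ cos φ₂ cos Δλ,  σ = 2.2544 rad → d_gc = 7743.8 nmi
Rhumb line: Δψ = -2.3972, q = Δφ/Δψ = 0.7113, d_rh = R√(Δφ²+q²Δλ²) = 9423.5 nmi
Excess = 9423.5 − 7743.8 = 1679.7 ≈ 1680 nmi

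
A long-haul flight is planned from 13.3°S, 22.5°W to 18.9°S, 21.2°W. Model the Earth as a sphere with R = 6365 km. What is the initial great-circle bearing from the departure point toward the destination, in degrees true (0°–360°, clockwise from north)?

167.6°

N = sin Δλ·cos φ₂ = +0.0215;  D = cos φ₁ sin φ₂ − sin φ₁ cos φ₂ cos Δλ = -0.0976
initial course = atan2(N, D) = 167.60°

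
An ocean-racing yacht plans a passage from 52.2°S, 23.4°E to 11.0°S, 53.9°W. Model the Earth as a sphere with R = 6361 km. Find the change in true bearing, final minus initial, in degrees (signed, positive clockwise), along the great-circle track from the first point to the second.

+48.2°

At departure: θ₁ = atan2(sin Δλ cos φ₂, cos φ₁ sin φ₂ − sin φ₁ cos φ₂ cos Δλ) = 273.20°
At arrival: θ₂ = atan2(sin Δλ cos φ₁, −cos φ₂ sin φ₁ + sin φ₂ cos φ₁ cos Δλ) = 321.43°
Δθ = θ₂ − θ₁ = +48.2°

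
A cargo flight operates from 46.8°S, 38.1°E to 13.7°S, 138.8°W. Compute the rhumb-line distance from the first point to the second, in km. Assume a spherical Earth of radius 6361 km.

16964 km

Δψ = ln[tan(π/4+φ₂/2)/tan(π/4+φ₁/2)] = +0.6851;  Δφ = +0.5777 rad,  Δλ = -3.0875 rad
q = Δφ/Δψ = 0.8432
d = R·√(Δφ² + q²Δλ²) = 6361·2.66681 = 16964 km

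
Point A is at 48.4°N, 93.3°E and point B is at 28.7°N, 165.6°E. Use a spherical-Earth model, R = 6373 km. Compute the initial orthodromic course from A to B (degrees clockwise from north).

81.9°

N = sin Δλ·cos φ₂ = +0.8356;  D = cos φ₁ sin φ₂ − sin φ₁ cos φ₂ cos Δλ = +0.1194
initial course = atan2(N, D) = 81.87°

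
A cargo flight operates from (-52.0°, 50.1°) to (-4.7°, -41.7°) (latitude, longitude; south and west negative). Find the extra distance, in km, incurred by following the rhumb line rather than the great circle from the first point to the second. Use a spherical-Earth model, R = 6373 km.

331 km

Great circle: cos σ = sin φ₁ sin φ₂ + cos φ₁ cos φ₂ cos Δλ,  σ = 1.5255 rad → d_gc = 9721.9 km
Rhumb line: Δψ = +0.9840, q = Δφ/Δψ = 0.8389, d_rh = R√(Δφ²+q²Δλ²) = 10052.9 km
Excess = 10052.9 − 9721.9 = 331.0 ≈ 331 km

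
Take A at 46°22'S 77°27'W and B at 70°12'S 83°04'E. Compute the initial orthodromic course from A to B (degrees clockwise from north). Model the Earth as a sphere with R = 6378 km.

θ = atan2( sin Δλ·cos φ₂ ,  cos φ₁ sin φ₂ − sin φ₁ cos φ₂ cos Δλ )
  = atan2(+0.1130, -0.8804) = 172.69°

172.7°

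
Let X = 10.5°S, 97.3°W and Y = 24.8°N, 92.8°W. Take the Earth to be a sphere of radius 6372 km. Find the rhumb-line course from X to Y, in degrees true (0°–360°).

7.1°

Δψ = ln[tan(π/4+φ₂/2)/tan(π/4+φ₁/2)] = +0.6313
Δλ = +0.0785 rad (taken the short way round)
course = atan2(Δλ, Δψ) = 7.09°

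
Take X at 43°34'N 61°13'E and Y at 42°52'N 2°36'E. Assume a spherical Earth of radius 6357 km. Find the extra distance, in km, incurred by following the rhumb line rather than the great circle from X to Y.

102 km

Great circle: cos σ = sin φ₁ sin φ₂ + cos φ₁ cos φ₂ cos Δλ,  σ = 0.7296 rad → d_gc = 4638.3 km
Rhumb line: Δψ = -0.0168, q = Δφ/Δψ = 0.7288, d_rh = R√(Δφ²+q²Δλ²) = 4740.1 km
Excess = 4740.1 − 4638.3 = 101.8 ≈ 102 km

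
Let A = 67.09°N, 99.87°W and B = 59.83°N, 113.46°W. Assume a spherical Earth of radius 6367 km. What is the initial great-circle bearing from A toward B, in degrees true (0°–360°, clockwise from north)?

N = sin Δλ·cos φ₂ = -0.1181;  D = cos φ₁ sin φ₂ − sin φ₁ cos φ₂ cos Δλ = -0.1134
initial course = atan2(N, D) = 226.16°

226.2°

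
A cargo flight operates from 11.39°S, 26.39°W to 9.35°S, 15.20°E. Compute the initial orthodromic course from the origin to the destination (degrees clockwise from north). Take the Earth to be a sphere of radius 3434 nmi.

θ = atan2( sin Δλ·cos φ₂ ,  cos φ₁ sin φ₂ − sin φ₁ cos φ₂ cos Δλ )
  = atan2(+0.6550, -0.0135) = 91.18°

91.2°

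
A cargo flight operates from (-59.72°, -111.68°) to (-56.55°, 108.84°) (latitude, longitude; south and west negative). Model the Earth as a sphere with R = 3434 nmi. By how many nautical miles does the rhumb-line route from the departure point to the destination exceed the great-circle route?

Great circle: cos σ = sin φ₁ sin φ₂ + cos φ₁ cos φ₂ cos Δλ,  σ = 1.0365 rad → d_gc = 3559.3 nmi
Rhumb line: Δψ = +0.1049, q = Δφ/Δψ = 0.5275, d_rh = R√(Δφ²+q²Δλ²) = 4413.9 nmi
Excess = 4413.9 − 3559.3 = 854.6 ≈ 855 nmi

855 nmi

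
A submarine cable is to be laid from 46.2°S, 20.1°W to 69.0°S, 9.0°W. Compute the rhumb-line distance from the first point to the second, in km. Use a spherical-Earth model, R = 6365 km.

Δψ = ln[tan(π/4+φ₂/2)/tan(π/4+φ₁/2)] = -0.7743;  Δφ = -0.3979 rad,  Δλ = +0.1937 rad
q = Δφ/Δψ = 0.5140
d = R·√(Δφ² + q²Δλ²) = 6365·0.41020 = 2611 km

2611 km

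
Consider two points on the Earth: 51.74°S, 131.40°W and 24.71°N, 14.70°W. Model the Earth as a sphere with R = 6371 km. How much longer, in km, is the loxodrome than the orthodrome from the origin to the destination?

Great circle: cos σ = sin φ₁ sin φ₂ + cos φ₁ cos φ₂ cos Δλ,  σ = 2.1907 rad → d_gc = 13957.2 km
Rhumb line: Δψ = +1.5041, q = Δφ/Δψ = 0.8871, d_rh = R√(Δφ²+q²Δλ²) = 14310.1 km
Excess = 14310.1 − 13957.2 = 352.9 ≈ 353 km

353 km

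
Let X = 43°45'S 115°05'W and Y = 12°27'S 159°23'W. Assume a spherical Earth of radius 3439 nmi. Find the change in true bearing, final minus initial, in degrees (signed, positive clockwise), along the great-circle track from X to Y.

At departure: θ₁ = atan2(sin Δλ cos φ₂, cos φ₁ sin φ₂ − sin φ₁ cos φ₂ cos Δλ) = 295.65°
At arrival: θ₂ = atan2(sin Δλ cos φ₁, −cos φ₂ sin φ₁ + sin φ₂ cos φ₁ cos Δλ) = 318.18°
Δθ = θ₂ − θ₁ = +22.5°

+22.5°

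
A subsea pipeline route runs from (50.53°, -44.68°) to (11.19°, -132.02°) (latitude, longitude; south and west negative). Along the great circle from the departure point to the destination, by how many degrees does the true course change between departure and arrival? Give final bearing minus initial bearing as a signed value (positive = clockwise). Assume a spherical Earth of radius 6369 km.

At departure: θ₁ = atan2(sin Δλ cos φ₂, cos φ₁ sin φ₂ − sin φ₁ cos φ₂ cos Δλ) = 275.14°
At arrival: θ₂ = atan2(sin Δλ cos φ₁, −cos φ₂ sin φ₁ + sin φ₂ cos φ₁ cos Δλ) = 220.19°
Δθ = θ₂ − θ₁ = -54.9°

-54.9°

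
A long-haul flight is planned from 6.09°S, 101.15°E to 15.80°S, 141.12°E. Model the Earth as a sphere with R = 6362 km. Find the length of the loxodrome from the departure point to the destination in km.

Δψ = ln[tan(π/4+φ₂/2)/tan(π/4+φ₁/2)] = -0.1728;  Δφ = -0.1695 rad,  Δλ = +0.6976 rad
q = Δφ/Δψ = 0.9805
d = R·√(Δφ² + q²Δλ²) = 6362·0.70472 = 4483 km

4483 km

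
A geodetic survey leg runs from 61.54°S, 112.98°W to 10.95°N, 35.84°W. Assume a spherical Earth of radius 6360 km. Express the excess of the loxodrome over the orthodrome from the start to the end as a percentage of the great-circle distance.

2.2%

Great circle: σ = 1.6337 rad → d_gc = Rσ = 10390.3 km
Rhumb: Δφ = +1.2652, Δλ = +1.3463, Δψ = +1.5643, q = Δφ/Δψ = 0.8088 → d_rh = R√(Δφ²+q²Δλ²) = 10616.5 km
Excess = (10616.5 − 10390.3) / 10390.3 = 226.2 / 10390.3 = 2.18% ≈ 2.2%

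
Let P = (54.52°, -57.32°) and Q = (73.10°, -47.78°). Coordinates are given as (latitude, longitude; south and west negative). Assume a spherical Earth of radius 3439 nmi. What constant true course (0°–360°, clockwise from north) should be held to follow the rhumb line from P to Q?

12.2°

Meridional parts: M(φ₁)=+1.1397, M(φ₂)=+1.9068 → ΔM = +0.7671;  Δλ = +0.1665 rad
tan C = Δλ / ΔM = +0.2171 → C = 12.25°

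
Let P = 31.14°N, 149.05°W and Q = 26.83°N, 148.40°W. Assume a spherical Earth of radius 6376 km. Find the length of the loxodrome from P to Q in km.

484 km

Δψ = ln[tan(π/4+φ₂/2)/tan(π/4+φ₁/2)] = -0.0860;  Δφ = -0.0752 rad,  Δλ = +0.0113 rad
q = Δφ/Δψ = 0.8744
d = R·√(Δφ² + q²Δλ²) = 6376·0.07587 = 484 km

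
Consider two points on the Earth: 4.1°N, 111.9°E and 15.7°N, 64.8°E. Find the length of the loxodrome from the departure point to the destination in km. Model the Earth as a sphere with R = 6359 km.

Δψ = ln[tan(π/4+φ₂/2)/tan(π/4+φ₁/2)] = +0.2059;  Δφ = +0.2025 rad,  Δλ = -0.8221 rad
q = Δφ/Δψ = 0.9833
d = R·√(Δφ² + q²Δλ²) = 6359·0.83331 = 5299 km

5299 km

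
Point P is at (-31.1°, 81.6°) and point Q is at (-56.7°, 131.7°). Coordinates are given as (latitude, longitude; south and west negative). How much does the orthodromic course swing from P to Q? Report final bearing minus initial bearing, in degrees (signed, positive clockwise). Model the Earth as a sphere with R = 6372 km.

-36.8°

At departure: θ₁ = atan2(sin Δλ cos φ₂, cos φ₁ sin φ₂ − sin φ₁ cos φ₂ cos Δλ) = 141.72°
At arrival: θ₂ = atan2(sin Δλ cos φ₁, −cos φ₂ sin φ₁ + sin φ₂ cos φ₁ cos Δλ) = 104.96°
Δθ = θ₂ − θ₁ = -36.8°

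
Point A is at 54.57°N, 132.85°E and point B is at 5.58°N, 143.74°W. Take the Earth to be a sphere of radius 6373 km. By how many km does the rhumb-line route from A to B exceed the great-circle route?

Great circle: cos σ = sin φ₁ sin φ₂ + cos φ₁ cos φ₂ cos Δλ,  σ = 1.4248 rad → d_gc = 9080.5 km
Rhumb line: Δψ = -1.0437, q = Δφ/Δψ = 0.8193, d_rh = R√(Δφ²+q²Δλ²) = 9352.3 km
Excess = 9352.3 − 9080.5 = 271.8 ≈ 272 km

272 km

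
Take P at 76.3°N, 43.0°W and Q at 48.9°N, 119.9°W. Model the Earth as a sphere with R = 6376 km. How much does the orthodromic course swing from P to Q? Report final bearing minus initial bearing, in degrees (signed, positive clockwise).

At departure: θ₁ = atan2(sin Δλ cos φ₂, cos φ₁ sin φ₂ − sin φ₁ cos φ₂ cos Δλ) = 273.01°
At arrival: θ₂ = atan2(sin Δλ cos φ₁, −cos φ₂ sin φ₁ + sin φ₂ cos φ₁ cos Δλ) = 201.09°
Δθ = θ₂ − θ₁ = -71.9°

-71.9°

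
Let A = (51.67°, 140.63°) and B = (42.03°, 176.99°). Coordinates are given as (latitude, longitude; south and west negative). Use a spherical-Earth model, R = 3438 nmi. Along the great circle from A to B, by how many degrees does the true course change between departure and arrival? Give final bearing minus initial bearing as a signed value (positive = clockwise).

+27.0°

At departure: θ₁ = atan2(sin Δλ cos φ₂, cos φ₁ sin φ₂ − sin φ₁ cos φ₂ cos Δλ) = 96.99°
At arrival: θ₂ = atan2(sin Δλ cos φ₁, −cos φ₂ sin φ₁ + sin φ₂ cos φ₁ cos Δλ) = 124.03°
Δθ = θ₂ − θ₁ = +27.0°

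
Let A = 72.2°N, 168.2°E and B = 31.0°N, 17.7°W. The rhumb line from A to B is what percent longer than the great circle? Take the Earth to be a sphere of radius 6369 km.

37.9%

Great circle: σ = 1.3390 rad → d_gc = Rσ = 8528.0 km
Rhumb: Δφ = -0.7191, Δλ = +3.0386, Δψ = -1.2845, q = Δφ/Δψ = 0.5598 → d_rh = R√(Δφ²+q²Δλ²) = 11762.0 km
Excess = (11762.0 − 8528.0) / 8528.0 = 3234.0 / 8528.0 = 37.92% ≈ 37.9%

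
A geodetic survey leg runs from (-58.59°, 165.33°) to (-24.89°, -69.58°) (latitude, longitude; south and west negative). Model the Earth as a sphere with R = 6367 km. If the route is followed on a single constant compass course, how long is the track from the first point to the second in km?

Δψ = ln[tan(π/4+φ₂/2)/tan(π/4+φ₁/2)] = +0.8200;  Δφ = +0.5882 rad,  Δλ = +2.1832 rad
q = Δφ/Δψ = 0.7173
d = R·√(Δφ² + q²Δλ²) = 6367·1.67282 = 10651 km

10651 km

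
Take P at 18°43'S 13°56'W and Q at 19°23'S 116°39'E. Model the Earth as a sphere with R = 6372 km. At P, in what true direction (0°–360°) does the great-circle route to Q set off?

N = sin Δλ·cos φ₂ = +0.7164;  D = cos φ₁ sin φ₂ − sin φ₁ cos φ₂ cos Δλ = -0.5113
initial course = atan2(N, D) = 125.51°

125.5°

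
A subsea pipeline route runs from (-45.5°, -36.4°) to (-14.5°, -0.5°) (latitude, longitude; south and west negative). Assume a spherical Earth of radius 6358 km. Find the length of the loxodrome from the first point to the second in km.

Rhumb course C = atan2(Δλ, Δψ) with Δψ = ln[tan(π/4+φ₂/2)/tan(π/4+φ₁/2)] = +0.6380, Δλ = +0.6266 → C = 44.48°
d = R·|Δφ| / |cos C| = 6358·0.54105 / 0.71344 = 4822 km

4822 km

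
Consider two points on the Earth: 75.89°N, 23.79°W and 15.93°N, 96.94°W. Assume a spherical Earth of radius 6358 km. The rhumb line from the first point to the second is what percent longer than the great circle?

4.2%

Great circle: σ = 1.2301 rad → d_gc = Rσ = 7821.0 km
Rhumb: Δφ = -1.0465, Δλ = -1.2767, Δψ = -1.8077, q = Δφ/Δψ = 0.5789 → d_rh = R√(Δφ²+q²Δλ²) = 8145.7 km
Excess = (8145.7 − 7821.0) / 7821.0 = 324.7 / 7821.0 = 4.152% ≈ 4.2%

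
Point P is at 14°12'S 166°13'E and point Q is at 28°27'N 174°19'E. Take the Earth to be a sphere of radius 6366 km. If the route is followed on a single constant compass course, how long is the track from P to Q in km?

4818 km

Rhumb course C = atan2(Δλ, Δψ) with Δψ = ln[tan(π/4+φ₂/2)/tan(π/4+φ₁/2)] = +0.7687, Δλ = +0.1414 → C = 10.42°
d = R·|Δφ| / |cos C| = 6366·0.74438 / 0.98351 = 4818 km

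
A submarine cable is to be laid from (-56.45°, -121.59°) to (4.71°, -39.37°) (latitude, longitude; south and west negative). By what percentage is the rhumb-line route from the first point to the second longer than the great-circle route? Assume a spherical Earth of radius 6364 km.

2.4%

Great circle: σ = 1.5647 rad → d_gc = Rσ = 9957.5 km
Rhumb: Δφ = +1.0674, Δλ = +1.4350, Δψ = +1.2815, q = Δφ/Δψ = 0.8330 → d_rh = R√(Δφ²+q²Δλ²) = 10198.8 km
Excess = (10198.8 − 9957.5) / 9957.5 = 241.3 / 9957.5 = 2.42% ≈ 2.4%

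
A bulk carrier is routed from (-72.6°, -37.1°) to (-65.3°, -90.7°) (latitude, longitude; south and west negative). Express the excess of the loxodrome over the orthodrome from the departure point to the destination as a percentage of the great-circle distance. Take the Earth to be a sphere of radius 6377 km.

3.3%

Great circle: σ = 0.3450 rad → d_gc = Rσ = 2199.8 km
Rhumb: Δφ = +0.1274, Δλ = -0.9355, Δψ = +0.3583, q = Δφ/Δψ = 0.3556 → d_rh = R√(Δφ²+q²Δλ²) = 2271.8 km
Excess = (2271.8 − 2199.8) / 2199.8 = 72.0 / 2199.8 = 3.27% ≈ 3.3%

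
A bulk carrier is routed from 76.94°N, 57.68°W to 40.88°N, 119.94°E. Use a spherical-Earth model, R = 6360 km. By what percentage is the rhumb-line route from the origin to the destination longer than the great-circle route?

Great circle: σ = 1.0851 rad → d_gc = Rσ = 6901.1 km
Rhumb: Δφ = -0.6294, Δλ = +3.1001, Δψ = -1.3844, q = Δφ/Δψ = 0.4546 → d_rh = R√(Δφ²+q²Δλ²) = 9816.5 km
Excess = (9816.5 − 6901.1) / 6901.1 = 2915.4 / 6901.1 = 42.245% ≈ 42.2%

42.2%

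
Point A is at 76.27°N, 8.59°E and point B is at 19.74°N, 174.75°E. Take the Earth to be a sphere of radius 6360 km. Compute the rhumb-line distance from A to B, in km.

12068 km

Δψ = ln[tan(π/4+φ₂/2)/tan(π/4+φ₁/2)] = -1.7654;  Δφ = -0.9866 rad,  Δλ = +2.9000 rad
q = Δφ/Δψ = 0.5589
d = R·√(Δφ² + q²Δλ²) = 6360·1.89742 = 12068 km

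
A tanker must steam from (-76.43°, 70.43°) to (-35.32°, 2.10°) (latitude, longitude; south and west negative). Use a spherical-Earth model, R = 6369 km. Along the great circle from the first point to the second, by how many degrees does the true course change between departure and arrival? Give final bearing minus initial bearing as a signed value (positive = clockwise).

At departure: θ₁ = atan2(sin Δλ cos φ₂, cos φ₁ sin φ₂ − sin φ₁ cos φ₂ cos Δλ) = 281.71°
At arrival: θ₂ = atan2(sin Δλ cos φ₁, −cos φ₂ sin φ₁ + sin φ₂ cos φ₁ cos Δλ) = 343.65°
Δθ = θ₂ − θ₁ = +61.9°

+61.9°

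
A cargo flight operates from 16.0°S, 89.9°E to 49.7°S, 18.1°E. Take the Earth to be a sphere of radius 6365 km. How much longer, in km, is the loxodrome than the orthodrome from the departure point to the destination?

170 km

Great circle: cos σ = sin φ₁ sin φ₂ + cos φ₁ cos φ₂ cos Δλ,  σ = 1.1545 rad → d_gc = 7348.2 km
Rhumb line: Δψ = -0.7196, q = Δφ/Δψ = 0.8174, d_rh = R√(Δφ²+q²Δλ²) = 7517.9 km
Excess = 7517.9 − 7348.2 = 169.7 ≈ 170 km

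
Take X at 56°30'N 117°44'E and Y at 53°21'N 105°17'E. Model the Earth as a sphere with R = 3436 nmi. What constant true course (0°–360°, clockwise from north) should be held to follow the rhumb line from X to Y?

246.2°

Meridional parts: M(φ₁)=+1.2008, M(φ₂)=+1.1050 → ΔM = -0.0957;  Δλ = -0.2173 rad
tan C = Δλ / ΔM = +2.2698 → C = 246.22°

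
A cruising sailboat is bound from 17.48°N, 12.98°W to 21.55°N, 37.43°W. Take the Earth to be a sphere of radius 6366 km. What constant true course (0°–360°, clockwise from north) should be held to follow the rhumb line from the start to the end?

Δψ = ln[tan(π/4+φ₂/2)/tan(π/4+φ₁/2)] = +0.0754
Δλ = -0.4267 rad (taken the short way round)
course = atan2(Δλ, Δψ) = 280.02°

280.0°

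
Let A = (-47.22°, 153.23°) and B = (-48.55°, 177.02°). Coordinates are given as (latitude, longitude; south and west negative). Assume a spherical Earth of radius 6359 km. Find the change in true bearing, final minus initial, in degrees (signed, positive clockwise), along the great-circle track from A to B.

-17.8°

Initial bearing θ₁ = atan2(sin Δλ cos φ₂, cos φ₁ sin φ₂ − sin φ₁ cos φ₂ cos Δλ) = 103.58°
Final bearing θ₂ = (initial bearing from the destination back to the start) + 180° = 85.82°
Δθ = θ₂ − θ₁ = -17.8°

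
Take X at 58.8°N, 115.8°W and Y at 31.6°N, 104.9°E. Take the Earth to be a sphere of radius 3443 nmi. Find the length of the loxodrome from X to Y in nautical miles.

Rhumb course C = atan2(Δλ, Δψ) with Δψ = ln[tan(π/4+φ₂/2)/tan(π/4+φ₁/2)] = -0.6940, Δλ = -2.4312 → C = 254.07°
d = R·|Δφ| / |cos C| = 3443·0.47473 / 0.27448 = 5955 nmi

5955 nmi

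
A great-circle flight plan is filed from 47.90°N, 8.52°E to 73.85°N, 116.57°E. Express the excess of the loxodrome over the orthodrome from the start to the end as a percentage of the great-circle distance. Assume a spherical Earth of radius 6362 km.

13.0%

Great circle: σ = 0.8567 rad → d_gc = Rσ = 5450.5 km
Rhumb: Δφ = +0.4529, Δλ = +1.8858, Δψ = +0.9979, q = Δφ/Δψ = 0.4538 → d_rh = R√(Δφ²+q²Δλ²) = 6160.5 km
Excess = (6160.5 − 5450.5) / 5450.5 = 710.0 / 5450.5 = 13.03% ≈ 13.0%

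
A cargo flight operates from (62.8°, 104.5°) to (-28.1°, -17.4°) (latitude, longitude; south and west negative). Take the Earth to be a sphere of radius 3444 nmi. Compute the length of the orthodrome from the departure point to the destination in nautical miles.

Haversine: a = sin²(Δφ/2)+cos φ₁ cos φ₂ sin²(Δλ/2) = 0.81600;  σ = 2·atan2(√a,√(1−a))
σ = 129.198° → d = Rσ = 3444·2.25493 = 7766 nmi

7766 nmi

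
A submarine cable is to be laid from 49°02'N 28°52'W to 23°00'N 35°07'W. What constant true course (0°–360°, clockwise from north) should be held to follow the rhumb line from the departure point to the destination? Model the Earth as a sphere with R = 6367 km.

Δψ = ln[tan(π/4+φ₂/2)/tan(π/4+φ₁/2)] = -0.5720
Δλ = -0.1091 rad (taken the short way round)
course = atan2(Δλ, Δψ) = 190.80°

190.8°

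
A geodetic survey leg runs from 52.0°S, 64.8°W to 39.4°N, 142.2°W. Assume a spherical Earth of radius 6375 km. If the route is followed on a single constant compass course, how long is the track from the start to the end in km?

Δψ = ln[tan(π/4+φ₂/2)/tan(π/4+φ₁/2)] = +1.8155;  Δφ = +1.5952 rad,  Δλ = -1.3509 rad
q = Δφ/Δψ = 0.8787
d = R·√(Δφ² + q²Δλ²) = 6375·1.98841 = 12676 km

12676 km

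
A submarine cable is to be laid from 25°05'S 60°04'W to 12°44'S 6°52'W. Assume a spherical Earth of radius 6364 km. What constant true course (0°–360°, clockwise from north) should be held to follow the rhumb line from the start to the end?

Meridional parts: M(φ₁)=-0.4525, M(φ₂)=-0.2241 → ΔM = +0.2284;  Δλ = +0.9285 rad
tan C = Δλ / ΔM = +4.0655 → C = 76.18°

76.2°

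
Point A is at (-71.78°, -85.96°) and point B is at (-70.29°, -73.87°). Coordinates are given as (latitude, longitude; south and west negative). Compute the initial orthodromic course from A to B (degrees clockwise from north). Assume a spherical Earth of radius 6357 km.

θ = atan2( sin Δλ·cos φ₂ ,  cos φ₁ sin φ₂ − sin φ₁ cos φ₂ cos Δλ )
  = atan2(+0.0706, +0.0189) = 75.02°

75.0°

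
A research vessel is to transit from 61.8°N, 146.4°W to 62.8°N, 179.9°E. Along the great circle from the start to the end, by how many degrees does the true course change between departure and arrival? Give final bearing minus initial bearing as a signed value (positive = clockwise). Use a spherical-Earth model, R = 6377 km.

-30.0°

At departure: θ₁ = atan2(sin Δλ cos φ₂, cos φ₁ sin φ₂ − sin φ₁ cos φ₂ cos Δλ) = 288.56°
At arrival: θ₂ = atan2(sin Δλ cos φ₁, −cos φ₂ sin φ₁ + sin φ₂ cos φ₁ cos Δλ) = 258.54°
Δθ = θ₂ − θ₁ = -30.0°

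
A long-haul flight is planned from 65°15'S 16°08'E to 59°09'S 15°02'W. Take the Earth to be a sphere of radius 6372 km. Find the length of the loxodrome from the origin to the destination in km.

1747 km

Rhumb course C = atan2(Δλ, Δψ) with Δψ = ln[tan(π/4+φ₂/2)/tan(π/4+φ₁/2)] = +0.2292, Δλ = -0.5440 → C = 292.85°
d = R·|Δφ| / |cos C| = 6372·0.10647 / 0.38824 = 1747 km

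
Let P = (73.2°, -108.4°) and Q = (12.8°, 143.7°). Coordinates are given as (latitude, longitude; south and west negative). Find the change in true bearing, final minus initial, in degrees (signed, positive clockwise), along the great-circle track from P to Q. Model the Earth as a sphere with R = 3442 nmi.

Initial bearing θ₁ = atan2(sin Δλ cos φ₂, cos φ₁ sin φ₂ − sin φ₁ cos φ₂ cos Δλ) = 290.72°
Final bearing θ₂ = (initial bearing from the destination back to the start) + 180° = 196.10°
Δθ = θ₂ − θ₁ = -94.6°

-94.6°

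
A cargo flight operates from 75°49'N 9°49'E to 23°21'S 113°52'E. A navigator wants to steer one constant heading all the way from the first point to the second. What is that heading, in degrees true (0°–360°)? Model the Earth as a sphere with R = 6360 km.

Δψ = ln[tan(π/4+φ₂/2)/tan(π/4+φ₁/2)] = -2.5035
Δλ = +1.8160 rad (taken the short way round)
course = atan2(Δλ, Δψ) = 144.04°

144.0°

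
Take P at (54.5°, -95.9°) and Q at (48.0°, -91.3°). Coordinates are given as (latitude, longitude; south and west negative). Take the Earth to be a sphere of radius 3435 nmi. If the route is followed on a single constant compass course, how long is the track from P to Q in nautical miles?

Δψ = ln[tan(π/4+φ₂/2)/tan(π/4+φ₁/2)] = -0.1816;  Δφ = -0.1134 rad,  Δλ = +0.0803 rad
q = Δφ/Δψ = 0.6245
d = R·√(Δφ² + q²Δλ²) = 3435·0.12403 = 426 nmi

426 nmi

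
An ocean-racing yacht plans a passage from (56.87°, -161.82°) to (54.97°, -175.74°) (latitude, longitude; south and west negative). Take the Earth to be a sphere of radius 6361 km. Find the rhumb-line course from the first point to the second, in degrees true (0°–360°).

Meridional parts: M(φ₁)=+1.2125, M(φ₂)=+1.1533 → ΔM = -0.0592;  Δλ = -0.2429 rad
tan C = Δλ / ΔM = +4.1043 → C = 256.31°

256.3°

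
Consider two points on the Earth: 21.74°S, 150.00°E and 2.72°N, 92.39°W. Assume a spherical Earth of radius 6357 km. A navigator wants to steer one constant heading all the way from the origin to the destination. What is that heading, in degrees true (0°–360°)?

78.0°

Meridional parts: M(φ₁)=-0.3889, M(φ₂)=+0.0475 → ΔM = +0.4364;  Δλ = +2.0527 rad
tan C = Δλ / ΔM = +4.7040 → C = 78.00°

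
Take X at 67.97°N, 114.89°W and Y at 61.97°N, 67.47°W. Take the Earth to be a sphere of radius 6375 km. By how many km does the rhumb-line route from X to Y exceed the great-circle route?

Great circle: cos σ = sin φ₁ sin φ₂ + cos φ₁ cos φ₂ cos Δλ,  σ = 0.3554 rad → d_gc = 2265.4 km
Rhumb line: Δψ = -0.2487, q = Δφ/Δψ = 0.4211, d_rh = R√(Δφ²+q²Δλ²) = 2320.0 km
Excess = 2320.0 − 2265.4 = 54.6 ≈ 55 km

55 km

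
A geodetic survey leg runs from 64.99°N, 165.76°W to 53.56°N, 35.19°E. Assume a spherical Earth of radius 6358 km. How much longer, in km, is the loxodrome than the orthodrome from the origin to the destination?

2308 km

Great circle: cos σ = sin φ₁ sin φ₂ + cos φ₁ cos φ₂ cos Δλ,  σ = 1.0535 rad → d_gc = 6698.2 km
Rhumb line: Δψ = -0.3949, q = Δφ/Δψ = 0.5052, d_rh = R√(Δφ²+q²Δλ²) = 9006.6 km
Excess = 9006.6 − 6698.2 = 2308.4 ≈ 2308 km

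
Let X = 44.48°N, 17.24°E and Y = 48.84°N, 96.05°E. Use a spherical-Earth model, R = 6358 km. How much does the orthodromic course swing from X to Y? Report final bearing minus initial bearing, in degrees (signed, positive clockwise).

+61.8°

Initial bearing θ₁ = atan2(sin Δλ cos φ₂, cos φ₁ sin φ₂ − sin φ₁ cos φ₂ cos Δλ) = 55.26°
Final bearing θ₂ = (initial bearing from the destination back to the start) + 180° = 117.02°
Δθ = θ₂ − θ₁ = +61.8°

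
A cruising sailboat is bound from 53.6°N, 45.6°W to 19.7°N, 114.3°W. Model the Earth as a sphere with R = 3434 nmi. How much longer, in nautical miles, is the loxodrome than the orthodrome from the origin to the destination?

Great circle: cos σ = sin φ₁ sin φ₂ + cos φ₁ cos φ₂ cos Δλ,  σ = 1.0767 rad → d_gc = 3697.3 nmi
Rhumb line: Δψ = -0.7615, q = Δφ/Δψ = 0.7769, d_rh = R√(Δφ²+q²Δλ²) = 3789.7 nmi
Excess = 3789.7 − 3697.3 = 92.4 ≈ 92 nmi

92 nmi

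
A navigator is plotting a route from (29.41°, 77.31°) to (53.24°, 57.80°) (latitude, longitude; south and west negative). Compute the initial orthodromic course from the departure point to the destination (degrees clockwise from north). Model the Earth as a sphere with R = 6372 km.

θ = atan2( sin Δλ·cos φ₂ ,  cos φ₁ sin φ₂ − sin φ₁ cos φ₂ cos Δλ )
  = atan2(-0.1999, +0.4209) = 334.60°

334.6°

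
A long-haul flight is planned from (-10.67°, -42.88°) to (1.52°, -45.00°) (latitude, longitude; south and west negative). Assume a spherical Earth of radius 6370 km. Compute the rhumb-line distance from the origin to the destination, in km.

Δψ = ln[tan(π/4+φ₂/2)/tan(π/4+φ₁/2)] = +0.2138;  Δφ = +0.2128 rad,  Δλ = -0.0370 rad
q = Δφ/Δψ = 0.9949
d = R·√(Δφ² + q²Δλ²) = 6370·0.21592 = 1375 km

1375 km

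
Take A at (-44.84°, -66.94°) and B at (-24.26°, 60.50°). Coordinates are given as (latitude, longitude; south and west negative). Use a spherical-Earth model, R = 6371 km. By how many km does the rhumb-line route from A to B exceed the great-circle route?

Great circle: cos σ = sin φ₁ sin φ₂ + cos φ₁ cos φ₂ cos Δλ,  σ = 1.6743 rad → d_gc = 10666.7 km
Rhumb line: Δψ = +0.4408, q = Δφ/Δψ = 0.8149, d_rh = R√(Δφ²+q²Δλ²) = 11772.6 km
Excess = 11772.6 − 10666.7 = 1105.9 ≈ 1106 km

1106 km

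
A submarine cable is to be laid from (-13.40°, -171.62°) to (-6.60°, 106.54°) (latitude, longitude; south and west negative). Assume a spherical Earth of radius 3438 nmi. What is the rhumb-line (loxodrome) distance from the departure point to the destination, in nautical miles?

Δψ = ln[tan(π/4+φ₂/2)/tan(π/4+φ₁/2)] = +0.1206;  Δφ = +0.1187 rad,  Δλ = -1.4284 rad
q = Δφ/Δψ = 0.9842
d = R·√(Δφ² + q²Δλ²) = 3438·1.41080 = 4850 nmi

4850 nmi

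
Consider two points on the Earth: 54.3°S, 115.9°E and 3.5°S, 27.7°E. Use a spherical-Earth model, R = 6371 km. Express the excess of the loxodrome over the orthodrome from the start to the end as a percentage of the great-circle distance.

3.2%

Great circle: σ = 1.5029 rad → d_gc = Rσ = 9574.8 km
Rhumb: Δφ = +0.8866, Δλ = -1.5394, Δψ = +1.0720, q = Δφ/Δψ = 0.8271 → d_rh = R√(Δφ²+q²Δλ²) = 9884.6 km
Excess = (9884.6 − 9574.8) / 9574.8 = 309.8 / 9574.8 = 3.24% ≈ 3.2%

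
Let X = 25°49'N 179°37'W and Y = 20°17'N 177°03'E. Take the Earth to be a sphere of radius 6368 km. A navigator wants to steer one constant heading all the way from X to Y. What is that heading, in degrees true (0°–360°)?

Meridional parts: M(φ₁)=+0.4667, M(φ₂)=+0.3616 → ΔM = -0.1050;  Δλ = -0.0582 rad
tan C = Δλ / ΔM = +0.5540 → C = 208.99°

209.0°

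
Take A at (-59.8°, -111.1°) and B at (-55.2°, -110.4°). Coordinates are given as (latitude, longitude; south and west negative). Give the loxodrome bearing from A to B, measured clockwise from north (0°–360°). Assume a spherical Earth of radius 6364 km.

Meridional parts: M(φ₁)=-1.3100, M(φ₂)=-1.1603 → ΔM = +0.1497;  Δλ = +0.0122 rad
tan C = Δλ / ΔM = +0.0816 → C = 4.67°

4.7°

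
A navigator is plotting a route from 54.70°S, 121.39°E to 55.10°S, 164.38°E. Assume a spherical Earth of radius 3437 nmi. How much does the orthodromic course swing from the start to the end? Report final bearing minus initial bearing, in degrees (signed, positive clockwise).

-35.7°

At departure: θ₁ = atan2(sin Δλ cos φ₂, cos φ₁ sin φ₂ − sin φ₁ cos φ₂ cos Δλ) = 108.74°
At arrival: θ₂ = atan2(sin Δλ cos φ₁, −cos φ₂ sin φ₁ + sin φ₂ cos φ₁ cos Δλ) = 73.02°
Δθ = θ₂ − θ₁ = -35.7°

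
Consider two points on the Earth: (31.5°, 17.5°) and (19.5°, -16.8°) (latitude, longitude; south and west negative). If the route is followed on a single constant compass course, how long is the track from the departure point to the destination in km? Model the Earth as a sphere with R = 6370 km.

3683 km

Rhumb course C = atan2(Δλ, Δψ) with Δψ = ln[tan(π/4+φ₂/2)/tan(π/4+φ₁/2)] = -0.2327, Δλ = -0.5986 → C = 248.76°
d = R·|Δφ| / |cos C| = 6370·0.20944 / 0.36225 = 3683 km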